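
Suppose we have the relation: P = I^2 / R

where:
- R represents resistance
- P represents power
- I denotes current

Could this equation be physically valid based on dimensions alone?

No

R (resistance) has dimensions [I^-2 L^2 M T^-3].
P (power) has dimensions [L^2 M T^-3].
I (current) has dimensions [I].

Left side: [L^2 M T^-3]
Right side: [I^4 L^-2 M^-1 T^3]

The two sides have different dimensions, so the equation is NOT dimensionally consistent.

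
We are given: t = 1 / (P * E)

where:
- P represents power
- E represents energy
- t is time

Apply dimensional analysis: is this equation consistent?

No

P (power) has dimensions [L^2 M T^-3].
E (energy) has dimensions [L^2 M T^-2].
t (time) has dimensions [T].

Left side: [T]
Right side: [L^-4 M^-2 T^5]

The two sides have different dimensions, so the equation is NOT dimensionally consistent.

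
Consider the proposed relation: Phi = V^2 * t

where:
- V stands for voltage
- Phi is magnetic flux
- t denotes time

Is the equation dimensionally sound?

No

V (voltage) has dimensions [I^-1 L^2 M T^-3].
Phi (magnetic flux) has dimensions [I^-1 L^2 M T^-2].
t (time) has dimensions [T].

Left side: [I^-1 L^2 M T^-2]
Right side: [I^-2 L^4 M^2 T^-5]

The two sides have different dimensions, so the equation is NOT dimensionally consistent.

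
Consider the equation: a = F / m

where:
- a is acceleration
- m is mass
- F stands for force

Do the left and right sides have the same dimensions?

Yes

a (acceleration) has dimensions [L T^-2].
m (mass) has dimensions [M].
F (force) has dimensions [L M T^-2].

Left side: [L T^-2]
Right side: [L T^-2]

Both sides have the same dimensions, so the equation is dimensionally consistent.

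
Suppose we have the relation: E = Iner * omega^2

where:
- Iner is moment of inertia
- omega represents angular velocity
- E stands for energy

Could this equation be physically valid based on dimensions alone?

Yes

Iner (moment of inertia) has dimensions [L^2 M].
omega (angular velocity) has dimensions [T^-1].
E (energy) has dimensions [L^2 M T^-2].

Left side: [L^2 M T^-2]
Right side: [L^2 M T^-2]

Both sides have the same dimensions, so the equation is dimensionally consistent.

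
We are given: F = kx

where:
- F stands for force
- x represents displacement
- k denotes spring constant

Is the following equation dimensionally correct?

Yes

F (force) has dimensions [L M T^-2].
x (displacement) has dimensions [L].
k (spring constant) has dimensions [M T^-2].

Left side: [L M T^-2]
Right side: [L M T^-2]

Both sides have the same dimensions, so the equation is dimensionally consistent.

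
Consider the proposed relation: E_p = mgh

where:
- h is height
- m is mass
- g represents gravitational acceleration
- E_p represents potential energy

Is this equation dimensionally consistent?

Yes

h (height) has dimensions [L].
m (mass) has dimensions [M].
g (gravitational acceleration) has dimensions [L T^-2].
E_p (potential energy) has dimensions [L^2 M T^-2].

Left side: [L^2 M T^-2]
Right side: [L^2 M T^-2]

Both sides have the same dimensions, so the equation is dimensionally consistent.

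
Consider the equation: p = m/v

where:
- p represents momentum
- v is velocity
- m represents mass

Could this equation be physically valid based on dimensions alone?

No

p (momentum) has dimensions [L M T^-1].
v (velocity) has dimensions [L T^-1].
m (mass) has dimensions [M].

Left side: [L M T^-1]
Right side: [L^-1 M T]

The two sides have different dimensions, so the equation is NOT dimensionally consistent.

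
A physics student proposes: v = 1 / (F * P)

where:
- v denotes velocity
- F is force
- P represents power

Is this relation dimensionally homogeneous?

No

v (velocity) has dimensions [L T^-1].
F (force) has dimensions [L M T^-2].
P (power) has dimensions [L^2 M T^-3].

Left side: [L T^-1]
Right side: [L^-3 M^-2 T^5]

The two sides have different dimensions, so the equation is NOT dimensionally consistent.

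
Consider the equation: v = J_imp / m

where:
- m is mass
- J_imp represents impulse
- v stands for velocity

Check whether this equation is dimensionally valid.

Yes

m (mass) has dimensions [M].
J_imp (impulse) has dimensions [L M T^-1].
v (velocity) has dimensions [L T^-1].

Left side: [L T^-1]
Right side: [L T^-1]

Both sides have the same dimensions, so the equation is dimensionally consistent.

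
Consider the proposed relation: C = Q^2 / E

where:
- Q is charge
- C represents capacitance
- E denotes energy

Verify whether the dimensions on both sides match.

Yes

Q (charge) has dimensions [I T].
C (capacitance) has dimensions [I^2 L^-2 M^-1 T^4].
E (energy) has dimensions [L^2 M T^-2].

Left side: [I^2 L^-2 M^-1 T^4]
Right side: [I^2 L^-2 M^-1 T^4]

Both sides have the same dimensions, so the equation is dimensionally consistent.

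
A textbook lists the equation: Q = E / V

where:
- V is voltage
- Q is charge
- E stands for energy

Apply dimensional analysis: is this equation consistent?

Yes

V (voltage) has dimensions [I^-1 L^2 M T^-3].
Q (charge) has dimensions [I T].
E (energy) has dimensions [L^2 M T^-2].

Left side: [I T]
Right side: [I T]

Both sides have the same dimensions, so the equation is dimensionally consistent.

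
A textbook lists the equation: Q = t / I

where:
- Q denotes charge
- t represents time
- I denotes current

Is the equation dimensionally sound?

No

Q (charge) has dimensions [I T].
t (time) has dimensions [T].
I (current) has dimensions [I].

Left side: [I T]
Right side: [I^-1 T]

The two sides have different dimensions, so the equation is NOT dimensionally consistent.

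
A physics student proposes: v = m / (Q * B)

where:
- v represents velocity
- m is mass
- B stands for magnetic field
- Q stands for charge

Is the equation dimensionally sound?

No

v (velocity) has dimensions [L T^-1].
m (mass) has dimensions [M].
B (magnetic field) has dimensions [I^-1 M T^-2].
Q (charge) has dimensions [I T].

Left side: [L T^-1]
Right side: [T]

The two sides have different dimensions, so the equation is NOT dimensionally consistent.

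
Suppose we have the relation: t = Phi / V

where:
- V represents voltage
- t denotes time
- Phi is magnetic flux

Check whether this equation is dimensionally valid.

Yes

V (voltage) has dimensions [I^-1 L^2 M T^-3].
t (time) has dimensions [T].
Phi (magnetic flux) has dimensions [I^-1 L^2 M T^-2].

Left side: [T]
Right side: [T]

Both sides have the same dimensions, so the equation is dimensionally consistent.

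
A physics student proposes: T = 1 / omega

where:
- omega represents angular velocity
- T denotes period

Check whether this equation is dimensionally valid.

Yes

omega (angular velocity) has dimensions [T^-1].
T (period) has dimensions [T].

Left side: [T]
Right side: [T]

Both sides have the same dimensions, so the equation is dimensionally consistent.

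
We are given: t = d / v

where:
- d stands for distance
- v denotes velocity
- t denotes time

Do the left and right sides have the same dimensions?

Yes

d (distance) has dimensions [L].
v (velocity) has dimensions [L T^-1].
t (time) has dimensions [T].

Left side: [T]
Right side: [T]

Both sides have the same dimensions, so the equation is dimensionally consistent.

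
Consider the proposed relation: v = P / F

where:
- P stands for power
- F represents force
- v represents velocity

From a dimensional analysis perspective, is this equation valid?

Yes

P (power) has dimensions [L^2 M T^-3].
F (force) has dimensions [L M T^-2].
v (velocity) has dimensions [L T^-1].

Left side: [L T^-1]
Right side: [L T^-1]

Both sides have the same dimensions, so the equation is dimensionally consistent.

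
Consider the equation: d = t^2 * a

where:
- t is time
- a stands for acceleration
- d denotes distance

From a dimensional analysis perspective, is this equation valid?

Yes

t (time) has dimensions [T].
a (acceleration) has dimensions [L T^-2].
d (distance) has dimensions [L].

Left side: [L]
Right side: [L]

Both sides have the same dimensions, so the equation is dimensionally consistent.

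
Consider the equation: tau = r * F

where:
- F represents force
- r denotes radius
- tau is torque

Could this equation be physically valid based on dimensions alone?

Yes

F (force) has dimensions [L M T^-2].
r (radius) has dimensions [L].
tau (torque) has dimensions [L^2 M T^-2].

Left side: [L^2 M T^-2]
Right side: [L^2 M T^-2]

Both sides have the same dimensions, so the equation is dimensionally consistent.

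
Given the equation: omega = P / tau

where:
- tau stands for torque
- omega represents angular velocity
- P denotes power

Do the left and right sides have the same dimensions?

Yes

tau (torque) has dimensions [L^2 M T^-2].
omega (angular velocity) has dimensions [T^-1].
P (power) has dimensions [L^2 M T^-3].

Left side: [T^-1]
Right side: [T^-1]

Both sides have the same dimensions, so the equation is dimensionally consistent.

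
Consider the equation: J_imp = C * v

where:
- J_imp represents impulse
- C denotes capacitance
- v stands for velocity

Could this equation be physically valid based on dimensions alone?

No

J_imp (impulse) has dimensions [L M T^-1].
C (capacitance) has dimensions [I^2 L^-2 M^-1 T^4].
v (velocity) has dimensions [L T^-1].

Left side: [L M T^-1]
Right side: [I^2 L^-1 M^-1 T^3]

The two sides have different dimensions, so the equation is NOT dimensionally consistent.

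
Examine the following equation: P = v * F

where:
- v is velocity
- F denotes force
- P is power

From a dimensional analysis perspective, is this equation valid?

Yes

v (velocity) has dimensions [L T^-1].
F (force) has dimensions [L M T^-2].
P (power) has dimensions [L^2 M T^-3].

Left side: [L^2 M T^-3]
Right side: [L^2 M T^-3]

Both sides have the same dimensions, so the equation is dimensionally consistent.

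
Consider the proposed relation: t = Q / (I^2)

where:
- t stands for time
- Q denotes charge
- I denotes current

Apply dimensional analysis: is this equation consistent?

No

t (time) has dimensions [T].
Q (charge) has dimensions [I T].
I (current) has dimensions [I].

Left side: [T]
Right side: [I^-1 T]

The two sides have different dimensions, so the equation is NOT dimensionally consistent.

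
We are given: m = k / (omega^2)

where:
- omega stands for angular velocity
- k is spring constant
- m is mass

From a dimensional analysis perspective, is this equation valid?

Yes

omega (angular velocity) has dimensions [T^-1].
k (spring constant) has dimensions [M T^-2].
m (mass) has dimensions [M].

Left side: [M]
Right side: [M]

Both sides have the same dimensions, so the equation is dimensionally consistent.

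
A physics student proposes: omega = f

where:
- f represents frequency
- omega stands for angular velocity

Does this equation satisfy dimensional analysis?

Yes

f (frequency) has dimensions [T^-1].
omega (angular velocity) has dimensions [T^-1].

Left side: [T^-1]
Right side: [T^-1]

Both sides have the same dimensions, so the equation is dimensionally consistent.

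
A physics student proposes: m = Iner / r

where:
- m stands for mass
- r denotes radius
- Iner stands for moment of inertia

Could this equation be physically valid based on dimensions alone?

No

m (mass) has dimensions [M].
r (radius) has dimensions [L].
Iner (moment of inertia) has dimensions [L^2 M].

Left side: [M]
Right side: [L M]

The two sides have different dimensions, so the equation is NOT dimensionally consistent.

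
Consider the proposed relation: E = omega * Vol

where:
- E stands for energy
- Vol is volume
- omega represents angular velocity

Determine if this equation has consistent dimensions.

No

E (energy) has dimensions [L^2 M T^-2].
Vol (volume) has dimensions [L^3].
omega (angular velocity) has dimensions [T^-1].

Left side: [L^2 M T^-2]
Right side: [L^3 T^-1]

The two sides have different dimensions, so the equation is NOT dimensionally consistent.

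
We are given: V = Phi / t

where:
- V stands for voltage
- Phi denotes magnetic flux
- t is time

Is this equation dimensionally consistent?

Yes

V (voltage) has dimensions [I^-1 L^2 M T^-3].
Phi (magnetic flux) has dimensions [I^-1 L^2 M T^-2].
t (time) has dimensions [T].

Left side: [I^-1 L^2 M T^-3]
Right side: [I^-1 L^2 M T^-3]

Both sides have the same dimensions, so the equation is dimensionally consistent.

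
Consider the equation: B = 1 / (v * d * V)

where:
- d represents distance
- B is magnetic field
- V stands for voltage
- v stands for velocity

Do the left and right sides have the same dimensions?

No

d (distance) has dimensions [L].
B (magnetic field) has dimensions [I^-1 M T^-2].
V (voltage) has dimensions [I^-1 L^2 M T^-3].
v (velocity) has dimensions [L T^-1].

Left side: [I^-1 M T^-2]
Right side: [I L^-4 M^-1 T^4]

The two sides have different dimensions, so the equation is NOT dimensionally consistent.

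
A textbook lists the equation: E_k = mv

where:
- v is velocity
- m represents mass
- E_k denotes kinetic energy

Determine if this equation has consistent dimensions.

No

v (velocity) has dimensions [L T^-1].
m (mass) has dimensions [M].
E_k (kinetic energy) has dimensions [L^2 M T^-2].

Left side: [L^2 M T^-2]
Right side: [L M T^-1]

The two sides have different dimensions, so the equation is NOT dimensionally consistent.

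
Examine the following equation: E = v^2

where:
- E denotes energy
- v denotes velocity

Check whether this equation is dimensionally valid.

No

E (energy) has dimensions [L^2 M T^-2].
v (velocity) has dimensions [L T^-1].

Left side: [L^2 M T^-2]
Right side: [L^2 T^-2]

The two sides have different dimensions, so the equation is NOT dimensionally consistent.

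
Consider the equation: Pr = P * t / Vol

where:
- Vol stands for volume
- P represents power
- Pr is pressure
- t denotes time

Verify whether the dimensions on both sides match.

Yes

Vol (volume) has dimensions [L^3].
P (power) has dimensions [L^2 M T^-3].
Pr (pressure) has dimensions [L^-1 M T^-2].
t (time) has dimensions [T].

Left side: [L^-1 M T^-2]
Right side: [L^-1 M T^-2]

Both sides have the same dimensions, so the equation is dimensionally consistent.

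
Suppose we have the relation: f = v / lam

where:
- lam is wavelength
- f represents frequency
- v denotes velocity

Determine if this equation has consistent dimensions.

Yes

lam (wavelength) has dimensions [L].
f (frequency) has dimensions [T^-1].
v (velocity) has dimensions [L T^-1].

Left side: [T^-1]
Right side: [T^-1]

Both sides have the same dimensions, so the equation is dimensionally consistent.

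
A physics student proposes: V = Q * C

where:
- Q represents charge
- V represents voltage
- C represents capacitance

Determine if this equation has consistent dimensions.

No

Q (charge) has dimensions [I T].
V (voltage) has dimensions [I^-1 L^2 M T^-3].
C (capacitance) has dimensions [I^2 L^-2 M^-1 T^4].

Left side: [I^-1 L^2 M T^-3]
Right side: [I^3 L^-2 M^-1 T^5]

The two sides have different dimensions, so the equation is NOT dimensionally consistent.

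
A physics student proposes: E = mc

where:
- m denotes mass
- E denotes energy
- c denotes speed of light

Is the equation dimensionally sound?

No

m (mass) has dimensions [M].
E (energy) has dimensions [L^2 M T^-2].
c (speed of light) has dimensions [L T^-1].

Left side: [L^2 M T^-2]
Right side: [L M T^-1]

The two sides have different dimensions, so the equation is NOT dimensionally consistent.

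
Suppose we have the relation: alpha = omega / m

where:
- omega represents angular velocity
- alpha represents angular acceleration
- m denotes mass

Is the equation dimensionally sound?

No

omega (angular velocity) has dimensions [T^-1].
alpha (angular acceleration) has dimensions [T^-2].
m (mass) has dimensions [M].

Left side: [T^-2]
Right side: [M^-1 T^-1]

The two sides have different dimensions, so the equation is NOT dimensionally consistent.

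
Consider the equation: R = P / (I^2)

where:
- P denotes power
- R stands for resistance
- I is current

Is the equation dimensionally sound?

Yes

P (power) has dimensions [L^2 M T^-3].
R (resistance) has dimensions [I^-2 L^2 M T^-3].
I (current) has dimensions [I].

Left side: [I^-2 L^2 M T^-3]
Right side: [I^-2 L^2 M T^-3]

Both sides have the same dimensions, so the equation is dimensionally consistent.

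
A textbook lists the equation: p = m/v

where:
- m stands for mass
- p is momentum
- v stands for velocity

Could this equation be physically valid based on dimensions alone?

No

m (mass) has dimensions [M].
p (momentum) has dimensions [L M T^-1].
v (velocity) has dimensions [L T^-1].

Left side: [L M T^-1]
Right side: [L^-1 M T]

The two sides have different dimensions, so the equation is NOT dimensionally consistent.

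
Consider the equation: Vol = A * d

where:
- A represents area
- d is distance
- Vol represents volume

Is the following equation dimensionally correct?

Yes

A (area) has dimensions [L^2].
d (distance) has dimensions [L].
Vol (volume) has dimensions [L^3].

Left side: [L^3]
Right side: [L^3]

Both sides have the same dimensions, so the equation is dimensionally consistent.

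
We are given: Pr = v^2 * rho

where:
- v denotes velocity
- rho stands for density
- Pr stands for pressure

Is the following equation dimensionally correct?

Yes

v (velocity) has dimensions [L T^-1].
rho (density) has dimensions [L^-3 M].
Pr (pressure) has dimensions [L^-1 M T^-2].

Left side: [L^-1 M T^-2]
Right side: [L^-1 M T^-2]

Both sides have the same dimensions, so the equation is dimensionally consistent.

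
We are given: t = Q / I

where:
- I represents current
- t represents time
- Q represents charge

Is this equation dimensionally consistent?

Yes

I (current) has dimensions [I].
t (time) has dimensions [T].
Q (charge) has dimensions [I T].

Left side: [T]
Right side: [T]

Both sides have the same dimensions, so the equation is dimensionally consistent.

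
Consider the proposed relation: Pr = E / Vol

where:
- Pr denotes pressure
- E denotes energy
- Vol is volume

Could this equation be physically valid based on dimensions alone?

Yes

Pr (pressure) has dimensions [L^-1 M T^-2].
E (energy) has dimensions [L^2 M T^-2].
Vol (volume) has dimensions [L^3].

Left side: [L^-1 M T^-2]
Right side: [L^-1 M T^-2]

Both sides have the same dimensions, so the equation is dimensionally consistent.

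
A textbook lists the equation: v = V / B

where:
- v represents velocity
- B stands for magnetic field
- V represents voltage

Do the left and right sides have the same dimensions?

No

v (velocity) has dimensions [L T^-1].
B (magnetic field) has dimensions [I^-1 M T^-2].
V (voltage) has dimensions [I^-1 L^2 M T^-3].

Left side: [L T^-1]
Right side: [L^2 T^-1]

The two sides have different dimensions, so the equation is NOT dimensionally consistent.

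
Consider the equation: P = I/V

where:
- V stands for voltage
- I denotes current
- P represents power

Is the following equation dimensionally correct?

No

V (voltage) has dimensions [I^-1 L^2 M T^-3].
I (current) has dimensions [I].
P (power) has dimensions [L^2 M T^-3].

Left side: [L^2 M T^-3]
Right side: [I^2 L^-2 M^-1 T^3]

The two sides have different dimensions, so the equation is NOT dimensionally consistent.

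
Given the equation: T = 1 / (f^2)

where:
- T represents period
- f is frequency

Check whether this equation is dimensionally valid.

No

T (period) has dimensions [T].
f (frequency) has dimensions [T^-1].

Left side: [T]
Right side: [T^2]

The two sides have different dimensions, so the equation is NOT dimensionally consistent.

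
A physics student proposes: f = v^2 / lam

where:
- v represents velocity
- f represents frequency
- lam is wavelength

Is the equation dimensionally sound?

No

v (velocity) has dimensions [L T^-1].
f (frequency) has dimensions [T^-1].
lam (wavelength) has dimensions [L].

Left side: [T^-1]
Right side: [L T^-2]

The two sides have different dimensions, so the equation is NOT dimensionally consistent.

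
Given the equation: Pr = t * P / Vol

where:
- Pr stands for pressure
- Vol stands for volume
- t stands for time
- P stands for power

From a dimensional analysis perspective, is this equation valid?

Yes

Pr (pressure) has dimensions [L^-1 M T^-2].
Vol (volume) has dimensions [L^3].
t (time) has dimensions [T].
P (power) has dimensions [L^2 M T^-3].

Left side: [L^-1 M T^-2]
Right side: [L^-1 M T^-2]

Both sides have the same dimensions, so the equation is dimensionally consistent.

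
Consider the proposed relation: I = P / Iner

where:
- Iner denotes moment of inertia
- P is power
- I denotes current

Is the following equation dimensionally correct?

No

Iner (moment of inertia) has dimensions [L^2 M].
P (power) has dimensions [L^2 M T^-3].
I (current) has dimensions [I].

Left side: [I]
Right side: [T^-3]

The two sides have different dimensions, so the equation is NOT dimensionally consistent.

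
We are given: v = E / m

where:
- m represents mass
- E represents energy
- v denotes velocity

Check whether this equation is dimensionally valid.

No

m (mass) has dimensions [M].
E (energy) has dimensions [L^2 M T^-2].
v (velocity) has dimensions [L T^-1].

Left side: [L T^-1]
Right side: [L^2 T^-2]

The two sides have different dimensions, so the equation is NOT dimensionally consistent.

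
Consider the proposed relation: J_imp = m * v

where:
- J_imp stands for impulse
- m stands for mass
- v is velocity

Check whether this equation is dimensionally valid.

Yes

J_imp (impulse) has dimensions [L M T^-1].
m (mass) has dimensions [M].
v (velocity) has dimensions [L T^-1].

Left side: [L M T^-1]
Right side: [L M T^-1]

Both sides have the same dimensions, so the equation is dimensionally consistent.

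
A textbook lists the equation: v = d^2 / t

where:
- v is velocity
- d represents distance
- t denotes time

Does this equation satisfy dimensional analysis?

No

v (velocity) has dimensions [L T^-1].
d (distance) has dimensions [L].
t (time) has dimensions [T].

Left side: [L T^-1]
Right side: [L^2 T^-1]

The two sides have different dimensions, so the equation is NOT dimensionally consistent.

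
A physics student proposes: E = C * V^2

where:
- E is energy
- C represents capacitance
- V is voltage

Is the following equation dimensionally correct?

Yes

E (energy) has dimensions [L^2 M T^-2].
C (capacitance) has dimensions [I^2 L^-2 M^-1 T^4].
V (voltage) has dimensions [I^-1 L^2 M T^-3].

Left side: [L^2 M T^-2]
Right side: [L^2 M T^-2]

Both sides have the same dimensions, so the equation is dimensionally consistent.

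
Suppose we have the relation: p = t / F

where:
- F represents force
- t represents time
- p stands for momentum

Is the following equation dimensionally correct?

No

F (force) has dimensions [L M T^-2].
t (time) has dimensions [T].
p (momentum) has dimensions [L M T^-1].

Left side: [L M T^-1]
Right side: [L^-1 M^-1 T^3]

The two sides have different dimensions, so the equation is NOT dimensionally consistent.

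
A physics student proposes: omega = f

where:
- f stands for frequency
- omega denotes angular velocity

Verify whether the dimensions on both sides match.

Yes

f (frequency) has dimensions [T^-1].
omega (angular velocity) has dimensions [T^-1].

Left side: [T^-1]
Right side: [T^-1]

Both sides have the same dimensions, so the equation is dimensionally consistent.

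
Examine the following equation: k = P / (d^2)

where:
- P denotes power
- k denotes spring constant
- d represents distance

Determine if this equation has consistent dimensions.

No

P (power) has dimensions [L^2 M T^-3].
k (spring constant) has dimensions [M T^-2].
d (distance) has dimensions [L].

Left side: [M T^-2]
Right side: [M T^-3]

The two sides have different dimensions, so the equation is NOT dimensionally consistent.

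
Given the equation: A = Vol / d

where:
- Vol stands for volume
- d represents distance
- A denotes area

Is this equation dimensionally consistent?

Yes

Vol (volume) has dimensions [L^3].
d (distance) has dimensions [L].
A (area) has dimensions [L^2].

Left side: [L^2]
Right side: [L^2]

Both sides have the same dimensions, so the equation is dimensionally consistent.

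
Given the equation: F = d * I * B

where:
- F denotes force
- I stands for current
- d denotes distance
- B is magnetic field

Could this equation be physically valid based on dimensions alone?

Yes

F (force) has dimensions [L M T^-2].
I (current) has dimensions [I].
d (distance) has dimensions [L].
B (magnetic field) has dimensions [I^-1 M T^-2].

Left side: [L M T^-2]
Right side: [L M T^-2]

Both sides have the same dimensions, so the equation is dimensionally consistent.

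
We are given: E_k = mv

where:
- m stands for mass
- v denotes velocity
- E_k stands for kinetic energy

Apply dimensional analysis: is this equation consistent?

No

m (mass) has dimensions [M].
v (velocity) has dimensions [L T^-1].
E_k (kinetic energy) has dimensions [L^2 M T^-2].

Left side: [L^2 M T^-2]
Right side: [L M T^-1]

The two sides have different dimensions, so the equation is NOT dimensionally consistent.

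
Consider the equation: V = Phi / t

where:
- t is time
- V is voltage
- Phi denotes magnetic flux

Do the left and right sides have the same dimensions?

Yes

t (time) has dimensions [T].
V (voltage) has dimensions [I^-1 L^2 M T^-3].
Phi (magnetic flux) has dimensions [I^-1 L^2 M T^-2].

Left side: [I^-1 L^2 M T^-3]
Right side: [I^-1 L^2 M T^-3]

Both sides have the same dimensions, so the equation is dimensionally consistent.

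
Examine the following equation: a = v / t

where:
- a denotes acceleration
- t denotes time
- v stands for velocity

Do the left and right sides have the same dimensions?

Yes

a (acceleration) has dimensions [L T^-2].
t (time) has dimensions [T].
v (velocity) has dimensions [L T^-1].

Left side: [L T^-2]
Right side: [L T^-2]

Both sides have the same dimensions, so the equation is dimensionally consistent.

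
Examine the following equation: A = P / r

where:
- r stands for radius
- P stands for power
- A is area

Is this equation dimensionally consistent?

No

r (radius) has dimensions [L].
P (power) has dimensions [L^2 M T^-3].
A (area) has dimensions [L^2].

Left side: [L^2]
Right side: [L M T^-3]

The two sides have different dimensions, so the equation is NOT dimensionally consistent.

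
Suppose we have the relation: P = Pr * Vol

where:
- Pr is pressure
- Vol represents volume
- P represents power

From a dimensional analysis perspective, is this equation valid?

No

Pr (pressure) has dimensions [L^-1 M T^-2].
Vol (volume) has dimensions [L^3].
P (power) has dimensions [L^2 M T^-3].

Left side: [L^2 M T^-3]
Right side: [L^2 M T^-2]

The two sides have different dimensions, so the equation is NOT dimensionally consistent.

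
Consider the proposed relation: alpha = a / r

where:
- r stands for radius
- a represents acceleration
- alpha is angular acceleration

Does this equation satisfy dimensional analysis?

Yes

r (radius) has dimensions [L].
a (acceleration) has dimensions [L T^-2].
alpha (angular acceleration) has dimensions [T^-2].

Left side: [T^-2]
Right side: [T^-2]

Both sides have the same dimensions, so the equation is dimensionally consistent.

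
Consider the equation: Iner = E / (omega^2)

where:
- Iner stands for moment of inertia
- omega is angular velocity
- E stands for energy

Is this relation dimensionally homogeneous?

Yes

Iner (moment of inertia) has dimensions [L^2 M].
omega (angular velocity) has dimensions [T^-1].
E (energy) has dimensions [L^2 M T^-2].

Left side: [L^2 M]
Right side: [L^2 M]

Both sides have the same dimensions, so the equation is dimensionally consistent.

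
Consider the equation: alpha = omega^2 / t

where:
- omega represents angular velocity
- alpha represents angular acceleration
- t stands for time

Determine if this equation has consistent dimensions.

No

omega (angular velocity) has dimensions [T^-1].
alpha (angular acceleration) has dimensions [T^-2].
t (time) has dimensions [T].

Left side: [T^-2]
Right side: [T^-3]

The two sides have different dimensions, so the equation is NOT dimensionally consistent.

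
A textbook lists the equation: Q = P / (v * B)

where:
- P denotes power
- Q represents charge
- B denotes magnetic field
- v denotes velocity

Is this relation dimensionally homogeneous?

No

P (power) has dimensions [L^2 M T^-3].
Q (charge) has dimensions [I T].
B (magnetic field) has dimensions [I^-1 M T^-2].
v (velocity) has dimensions [L T^-1].

Left side: [I T]
Right side: [I L]

The two sides have different dimensions, so the equation is NOT dimensionally consistent.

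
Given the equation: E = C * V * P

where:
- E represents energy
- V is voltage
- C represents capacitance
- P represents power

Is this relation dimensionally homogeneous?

No

E (energy) has dimensions [L^2 M T^-2].
V (voltage) has dimensions [I^-1 L^2 M T^-3].
C (capacitance) has dimensions [I^2 L^-2 M^-1 T^4].
P (power) has dimensions [L^2 M T^-3].

Left side: [L^2 M T^-2]
Right side: [I L^2 M T^-2]

The two sides have different dimensions, so the equation is NOT dimensionally consistent.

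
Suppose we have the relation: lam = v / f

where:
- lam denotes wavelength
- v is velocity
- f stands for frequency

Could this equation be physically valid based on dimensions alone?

Yes

lam (wavelength) has dimensions [L].
v (velocity) has dimensions [L T^-1].
f (frequency) has dimensions [T^-1].

Left side: [L]
Right side: [L]

Both sides have the same dimensions, so the equation is dimensionally consistent.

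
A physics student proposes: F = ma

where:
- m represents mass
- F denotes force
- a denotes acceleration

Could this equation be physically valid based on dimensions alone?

Yes

m (mass) has dimensions [M].
F (force) has dimensions [L M T^-2].
a (acceleration) has dimensions [L T^-2].

Left side: [L M T^-2]
Right side: [L M T^-2]

Both sides have the same dimensions, so the equation is dimensionally consistent.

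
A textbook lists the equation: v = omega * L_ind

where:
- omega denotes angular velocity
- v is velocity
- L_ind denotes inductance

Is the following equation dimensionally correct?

No

omega (angular velocity) has dimensions [T^-1].
v (velocity) has dimensions [L T^-1].
L_ind (inductance) has dimensions [I^-2 L^2 M T^-2].

Left side: [L T^-1]
Right side: [I^-2 L^2 M T^-3]

The two sides have different dimensions, so the equation is NOT dimensionally consistent.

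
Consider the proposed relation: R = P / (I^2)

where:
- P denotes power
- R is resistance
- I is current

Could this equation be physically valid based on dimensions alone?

Yes

P (power) has dimensions [L^2 M T^-3].
R (resistance) has dimensions [I^-2 L^2 M T^-3].
I (current) has dimensions [I].

Left side: [I^-2 L^2 M T^-3]
Right side: [I^-2 L^2 M T^-3]

Both sides have the same dimensions, so the equation is dimensionally consistent.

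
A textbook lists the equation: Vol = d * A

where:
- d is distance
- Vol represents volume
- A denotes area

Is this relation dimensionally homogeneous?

Yes

d (distance) has dimensions [L].
Vol (volume) has dimensions [L^3].
A (area) has dimensions [L^2].

Left side: [L^3]
Right side: [L^3]

Both sides have the same dimensions, so the equation is dimensionally consistent.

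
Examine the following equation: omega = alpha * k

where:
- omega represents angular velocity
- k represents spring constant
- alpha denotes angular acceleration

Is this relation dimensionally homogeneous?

No

omega (angular velocity) has dimensions [T^-1].
k (spring constant) has dimensions [M T^-2].
alpha (angular acceleration) has dimensions [T^-2].

Left side: [T^-1]
Right side: [M T^-4]

The two sides have different dimensions, so the equation is NOT dimensionally consistent.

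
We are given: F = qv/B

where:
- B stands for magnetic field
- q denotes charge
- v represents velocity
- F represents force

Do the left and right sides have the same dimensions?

No

B (magnetic field) has dimensions [I^-1 M T^-2].
q (charge) has dimensions [I T].
v (velocity) has dimensions [L T^-1].
F (force) has dimensions [L M T^-2].

Left side: [L M T^-2]
Right side: [I^2 L M^-1 T^2]

The two sides have different dimensions, so the equation is NOT dimensionally consistent.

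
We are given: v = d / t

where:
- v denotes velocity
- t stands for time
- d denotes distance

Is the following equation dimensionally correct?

Yes

v (velocity) has dimensions [L T^-1].
t (time) has dimensions [T].
d (distance) has dimensions [L].

Left side: [L T^-1]
Right side: [L T^-1]

Both sides have the same dimensions, so the equation is dimensionally consistent.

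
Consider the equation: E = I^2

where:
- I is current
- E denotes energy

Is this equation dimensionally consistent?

No

I (current) has dimensions [I].
E (energy) has dimensions [L^2 M T^-2].

Left side: [L^2 M T^-2]
Right side: [I^2]

The two sides have different dimensions, so the equation is NOT dimensionally consistent.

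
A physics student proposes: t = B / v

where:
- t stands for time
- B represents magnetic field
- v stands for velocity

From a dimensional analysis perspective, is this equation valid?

No

t (time) has dimensions [T].
B (magnetic field) has dimensions [I^-1 M T^-2].
v (velocity) has dimensions [L T^-1].

Left side: [T]
Right side: [I^-1 L^-1 M T^-1]

The two sides have different dimensions, so the equation is NOT dimensionally consistent.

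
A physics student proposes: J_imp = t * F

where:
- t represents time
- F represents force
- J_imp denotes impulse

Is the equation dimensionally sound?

Yes

t (time) has dimensions [T].
F (force) has dimensions [L M T^-2].
J_imp (impulse) has dimensions [L M T^-1].

Left side: [L M T^-1]
Right side: [L M T^-1]

Both sides have the same dimensions, so the equation is dimensionally consistent.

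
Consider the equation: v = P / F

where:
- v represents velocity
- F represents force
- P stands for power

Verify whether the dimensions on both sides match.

Yes

v (velocity) has dimensions [L T^-1].
F (force) has dimensions [L M T^-2].
P (power) has dimensions [L^2 M T^-3].

Left side: [L T^-1]
Right side: [L T^-1]

Both sides have the same dimensions, so the equation is dimensionally consistent.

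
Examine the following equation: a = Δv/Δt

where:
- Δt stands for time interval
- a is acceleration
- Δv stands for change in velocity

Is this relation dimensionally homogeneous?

Yes

Δt (time interval) has dimensions [T].
a (acceleration) has dimensions [L T^-2].
Δv (change in velocity) has dimensions [L T^-1].

Left side: [L T^-2]
Right side: [L T^-2]

Both sides have the same dimensions, so the equation is dimensionally consistent.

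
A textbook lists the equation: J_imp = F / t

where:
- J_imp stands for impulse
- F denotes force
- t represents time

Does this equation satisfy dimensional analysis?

No

J_imp (impulse) has dimensions [L M T^-1].
F (force) has dimensions [L M T^-2].
t (time) has dimensions [T].

Left side: [L M T^-1]
Right side: [L M T^-3]

The two sides have different dimensions, so the equation is NOT dimensionally consistent.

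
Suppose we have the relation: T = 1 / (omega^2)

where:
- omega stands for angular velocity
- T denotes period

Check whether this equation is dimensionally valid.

No

omega (angular velocity) has dimensions [T^-1].
T (period) has dimensions [T].

Left side: [T]
Right side: [T^2]

The two sides have different dimensions, so the equation is NOT dimensionally consistent.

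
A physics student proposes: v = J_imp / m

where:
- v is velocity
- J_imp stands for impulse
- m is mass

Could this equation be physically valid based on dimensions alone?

Yes

v (velocity) has dimensions [L T^-1].
J_imp (impulse) has dimensions [L M T^-1].
m (mass) has dimensions [M].

Left side: [L T^-1]
Right side: [L T^-1]

Both sides have the same dimensions, so the equation is dimensionally consistent.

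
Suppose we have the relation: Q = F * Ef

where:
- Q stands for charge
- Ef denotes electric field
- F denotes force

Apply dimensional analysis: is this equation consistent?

No

Q (charge) has dimensions [I T].
Ef (electric field) has dimensions [I^-1 L M T^-3].
F (force) has dimensions [L M T^-2].

Left side: [I T]
Right side: [I^-1 L^2 M^2 T^-5]

The two sides have different dimensions, so the equation is NOT dimensionally consistent.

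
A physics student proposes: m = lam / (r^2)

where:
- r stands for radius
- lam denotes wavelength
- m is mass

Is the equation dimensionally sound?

No

r (radius) has dimensions [L].
lam (wavelength) has dimensions [L].
m (mass) has dimensions [M].

Left side: [M]
Right side: [L^-1]

The two sides have different dimensions, so the equation is NOT dimensionally consistent.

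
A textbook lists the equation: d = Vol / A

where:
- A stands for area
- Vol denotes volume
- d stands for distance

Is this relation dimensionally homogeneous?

Yes

A (area) has dimensions [L^2].
Vol (volume) has dimensions [L^3].
d (distance) has dimensions [L].

Left side: [L]
Right side: [L]

Both sides have the same dimensions, so the equation is dimensionally consistent.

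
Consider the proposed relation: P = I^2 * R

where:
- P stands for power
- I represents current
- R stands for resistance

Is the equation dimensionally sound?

Yes

P (power) has dimensions [L^2 M T^-3].
I (current) has dimensions [I].
R (resistance) has dimensions [I^-2 L^2 M T^-3].

Left side: [L^2 M T^-3]
Right side: [L^2 M T^-3]

Both sides have the same dimensions, so the equation is dimensionally consistent.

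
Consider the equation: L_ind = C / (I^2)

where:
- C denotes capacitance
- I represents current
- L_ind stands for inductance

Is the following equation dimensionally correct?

No

C (capacitance) has dimensions [I^2 L^-2 M^-1 T^4].
I (current) has dimensions [I].
L_ind (inductance) has dimensions [I^-2 L^2 M T^-2].

Left side: [I^-2 L^2 M T^-2]
Right side: [L^-2 M^-1 T^4]

The two sides have different dimensions, so the equation is NOT dimensionally consistent.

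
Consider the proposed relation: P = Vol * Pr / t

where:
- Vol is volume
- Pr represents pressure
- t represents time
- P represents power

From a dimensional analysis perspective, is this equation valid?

Yes

Vol (volume) has dimensions [L^3].
Pr (pressure) has dimensions [L^-1 M T^-2].
t (time) has dimensions [T].
P (power) has dimensions [L^2 M T^-3].

Left side: [L^2 M T^-3]
Right side: [L^2 M T^-3]

Both sides have the same dimensions, so the equation is dimensionally consistent.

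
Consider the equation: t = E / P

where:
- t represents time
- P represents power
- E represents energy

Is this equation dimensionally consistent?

Yes

t (time) has dimensions [T].
P (power) has dimensions [L^2 M T^-3].
E (energy) has dimensions [L^2 M T^-2].

Left side: [T]
Right side: [T]

Both sides have the same dimensions, so the equation is dimensionally consistent.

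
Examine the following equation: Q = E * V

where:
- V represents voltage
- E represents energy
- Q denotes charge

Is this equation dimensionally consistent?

No

V (voltage) has dimensions [I^-1 L^2 M T^-3].
E (energy) has dimensions [L^2 M T^-2].
Q (charge) has dimensions [I T].

Left side: [I T]
Right side: [I^-1 L^4 M^2 T^-5]

The two sides have different dimensions, so the equation is NOT dimensionally consistent.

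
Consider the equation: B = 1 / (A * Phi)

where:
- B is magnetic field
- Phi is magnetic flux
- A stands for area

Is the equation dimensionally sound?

No

B (magnetic field) has dimensions [I^-1 M T^-2].
Phi (magnetic flux) has dimensions [I^-1 L^2 M T^-2].
A (area) has dimensions [L^2].

Left side: [I^-1 M T^-2]
Right side: [I L^-4 M^-1 T^2]

The two sides have different dimensions, so the equation is NOT dimensionally consistent.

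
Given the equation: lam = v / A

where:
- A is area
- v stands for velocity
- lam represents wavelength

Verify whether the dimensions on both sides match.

No

A (area) has dimensions [L^2].
v (velocity) has dimensions [L T^-1].
lam (wavelength) has dimensions [L].

Left side: [L]
Right side: [L^-1 T^-1]

The two sides have different dimensions, so the equation is NOT dimensionally consistent.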